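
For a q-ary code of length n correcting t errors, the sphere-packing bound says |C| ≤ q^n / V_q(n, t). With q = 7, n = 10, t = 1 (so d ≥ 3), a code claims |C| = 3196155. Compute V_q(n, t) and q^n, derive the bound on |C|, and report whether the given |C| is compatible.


V_q(n, t) = 61, q^n = 282475249, Hamming bound = 4630741, |C| = 3196155 ≤ bound (satisfied).

Step 1: Compute V_q(n, t) = Σ_{j=0}^1 C(n, j) (q−1)^j.
  j = 0: C(10,0)·(6)^0 = 1·1 = 1.
  j = 1: C(10,1)·(6)^1 = 10·6 = 60.
  V_q(n, t) = 1 + 60 = 61.
Step 2: q^n = 7^10 = 282475249.
Step 3: Hamming bound ⌊q^n / V_q(n,t)⌋ = ⌊282475249/61⌋ = 4630741.
Step 4: Compare |C| = 3196155 to 4630741: satisfied.
The claimed |C| lies below the Hamming bound.


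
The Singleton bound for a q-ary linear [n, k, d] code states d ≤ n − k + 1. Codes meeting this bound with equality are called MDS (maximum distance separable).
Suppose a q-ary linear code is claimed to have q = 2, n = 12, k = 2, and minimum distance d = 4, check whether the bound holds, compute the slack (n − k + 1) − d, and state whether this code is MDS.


Singleton RHS = n − k + 1 = 11, slack = 7, bound satisfied, not MDS.

Singleton bound: d ≤ n − k + 1.
Here n = 12, k = 2, so n − k + 1 = 11.
Given d = 4, check d ≤ 11: YES.
Slack = (n − k + 1) − d = 7.
The code is NOT MDS (slack = 7 > 0).
Description: the claimed parameters are [12, 2, 4]_2; such a code would be non-MDS.


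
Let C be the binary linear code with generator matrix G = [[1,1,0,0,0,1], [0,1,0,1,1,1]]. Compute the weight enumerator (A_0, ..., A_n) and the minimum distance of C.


Weight distribution: A_0 = 1, A_3 = 2, A_4 = 1. Minimum distance d = 3.

Enumerate all 2^2 = 4 messages m ∈ F_2^2.
For each, compute codeword c = mG in F_2^6, then tally its weight.
  m = 00 → c = 000000, weight = 0.
  m = 10 → c = 110001, weight = 3.
  m = 01 → c = 010111, weight = 4.
  m = 11 → c = 100110, weight = 3.
Tally weights:
  weight 0: 1 codewords.
  weight 3: 2 codewords.
  weight 4: 1 codewords.
Minimum distance d = smallest w > 0 with A_w > 0 = 3.
Sanity: Σ A_w = 4 = 2^2 = 4 ✓.


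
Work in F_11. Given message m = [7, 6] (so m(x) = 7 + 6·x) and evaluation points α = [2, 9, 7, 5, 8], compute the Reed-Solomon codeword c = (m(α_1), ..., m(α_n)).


c = [8, 6, 5, 4, 0]

Message polynomial: m(x) = 7 + 6·x (mod 11).
For each evaluation point α_i, compute m(α_i) mod 11:
  α_1 = 2: Horner steps 6 → 8, so m(2) = 8.
  α_2 = 9: Horner steps 6 → 6, so m(9) = 6.
  α_3 = 7: Horner steps 6 → 5, so m(7) = 5.
  α_4 = 5: Horner steps 6 → 4, so m(5) = 4.
  α_5 = 8: Horner steps 6 → 0, so m(8) = 0.
Codeword c = [8, 6, 5, 4, 0] ∈ F_11^5.


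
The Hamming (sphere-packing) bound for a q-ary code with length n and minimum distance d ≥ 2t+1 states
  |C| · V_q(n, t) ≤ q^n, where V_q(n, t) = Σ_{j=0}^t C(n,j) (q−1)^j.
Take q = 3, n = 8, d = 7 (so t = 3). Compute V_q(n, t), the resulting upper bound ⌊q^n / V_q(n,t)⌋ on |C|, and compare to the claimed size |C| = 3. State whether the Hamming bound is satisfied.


V_q(n, t) = 577, q^n = 6561, Hamming bound = 11, |C| = 3 ≤ bound (satisfied).

Step 1: Compute V_q(n, t) = Σ_{j=0}^3 C(n, j) (q−1)^j.
  j = 0: C(8,0)·(2)^0 = 1·1 = 1.
  j = 1: C(8,1)·(2)^1 = 8·2 = 16.
  j = 2: C(8,2)·(2)^2 = 28·4 = 112.
  j = 3: C(8,3)·(2)^3 = 56·8 = 448.
  V_q(n, t) = 1 + 16 + 112 + 448 = 577.
Step 2: q^n = 3^8 = 6561.
Step 3: Hamming bound ⌊q^n / V_q(n,t)⌋ = ⌊6561/577⌋ = 11.
Step 4: Compare |C| = 3 to 11: satisfied.
The claimed |C| lies below the Hamming bound.


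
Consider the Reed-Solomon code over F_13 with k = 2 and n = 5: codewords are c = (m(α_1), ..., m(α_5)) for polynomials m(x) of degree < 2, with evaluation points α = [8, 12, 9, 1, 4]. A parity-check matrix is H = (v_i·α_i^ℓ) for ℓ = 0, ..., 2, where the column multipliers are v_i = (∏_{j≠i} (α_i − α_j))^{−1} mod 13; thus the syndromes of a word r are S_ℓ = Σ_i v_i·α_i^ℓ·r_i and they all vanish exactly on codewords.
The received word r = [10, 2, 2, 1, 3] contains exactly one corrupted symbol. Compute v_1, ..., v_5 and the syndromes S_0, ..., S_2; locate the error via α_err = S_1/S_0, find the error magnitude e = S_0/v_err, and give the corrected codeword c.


S = (8, 5, 8), error at position 2, error magnitude e = 11, c = [10, 4, 2, 1, 3].

Step 1: column multipliers v_i = (∏_{j≠i}(α_i − α_j))^{−1} mod 13.
  i = 1 (α = 8): (8−12)(8−9)(8−1)(8−4) = (−4)·(−1)·7·4 = 112 ≡ 8, so v_1 = 8^{−1} = 5 (mod 13).
  i = 2 (α = 12): (12−8)(12−9)(12−1)(12−4) = 4·3·11·8 = 1056 ≡ 3, so v_2 = 3^{−1} = 9 (mod 13).
  i = 3 (α = 9): (9−8)(9−12)(9−1)(9−4) = 1·(−3)·8·5 = −120 ≡ 10, so v_3 = 10^{−1} = 4 (mod 13).
  i = 4 (α = 1): (1−8)(1−12)(1−9)(1−4) = (−7)·(−11)·(−8)·(−3) = 1848 ≡ 2, so v_4 = 2^{−1} = 7 (mod 13).
  i = 5 (α = 4): (4−8)(4−12)(4−9)(4−1) = (−4)·(−8)·(−5)·3 = −480 ≡ 1, so v_5 = 1^{−1} = 1 (mod 13).
  v = [5, 9, 4, 7, 1].
Step 2: syndromes of r = [10, 2, 2, 1, 3] (all sums mod 13).
  S_0 = Σ v_i r_i = 5·10 + 9·2 + 4·2 + 7·1 + 1·3 = 86 ≡ 8.
  S_1 = Σ v_i α_i r_i = 5·8·10 + 9·12·2 + 4·9·2 + 7·1·1 + 1·4·3 = 707 ≡ 5.
  α_i^2 mod 13 = [12, 1, 3, 1, 3].
  S_2 = Σ v_i α_i^2 r_i = 5·12·10 + 9·1·2 + 4·3·2 + 7·1·1 + 1·3·3 = 658 ≡ 8.
  S = (8, 5, 8) ≠ 0, so r is not a codeword (an error is present).
Step 3: locate the error. For a single error e at position i, S_ℓ = v_i·e·α_i^ℓ, so α_err = S_1/S_0.
  S_0^{−1} = 8^{−1} = 5 (mod 13), so α_err = 5·5 = 25 ≡ 12 = α_2. Error position i = 2.
  Consistency check: S_2/S_1 = 8·8 = 64 ≡ 12 = α_err ✓ (single-error assumption holds).
Step 4: error magnitude e = S_0/v_2 = S_0·∏_{j≠2}(α_2 − α_j) = 8·3 = 24 ≡ 11 (mod 13).
Step 5: correct position 2: c_2 = r_2 − e = 2 − 11 ≡ 4 (mod 13). Hence c = [10, 4, 2, 1, 3].
  Check: interpolating c through the α_i gives m(x) = 9 + 5·x (degree < 2) with m(α_i) = c_i for every i, so c is indeed a codeword.


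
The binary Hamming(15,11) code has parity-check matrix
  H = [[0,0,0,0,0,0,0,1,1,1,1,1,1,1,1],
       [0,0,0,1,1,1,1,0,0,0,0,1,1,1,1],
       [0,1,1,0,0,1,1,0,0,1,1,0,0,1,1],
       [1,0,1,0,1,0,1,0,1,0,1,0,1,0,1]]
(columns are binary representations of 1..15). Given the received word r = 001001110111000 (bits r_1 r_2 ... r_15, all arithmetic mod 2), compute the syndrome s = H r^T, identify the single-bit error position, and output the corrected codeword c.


s = (0, 1, 1, 1)^T, error position = 7, corrected codeword c = 001001010111000

Compute s = H r^T mod 2 one row at a time:
  s_1 = 1 + 0 + 1 + 1 + 1 + 0 + 0 + 0 = 4 ≡ 0 (mod 2).
  s_2 = 0 + 0 + 1 + 1 + 1 + 0 + 0 + 0 = 3 ≡ 1 (mod 2).
  s_3 = 0 + 1 + 1 + 1 + 1 + 1 + 0 + 0 = 5 ≡ 1 (mod 2).
  s_4 = 0 + 1 + 0 + 1 + 0 + 1 + 0 + 0 = 3 ≡ 1 (mod 2).
s = (0, 1, 1, 1)^T — this equals column 7 of H (binary 0111), so error is at position 7.
Correct: flip bit 7 of r = 001001110111000 to get c = 001001010111000.


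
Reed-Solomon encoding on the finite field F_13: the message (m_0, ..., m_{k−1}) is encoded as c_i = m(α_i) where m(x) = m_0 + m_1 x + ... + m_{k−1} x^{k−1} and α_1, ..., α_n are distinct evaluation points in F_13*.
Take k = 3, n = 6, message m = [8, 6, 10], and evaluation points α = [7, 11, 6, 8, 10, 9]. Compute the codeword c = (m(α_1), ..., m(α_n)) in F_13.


c = [7, 10, 1, 7, 2, 1]

Message polynomial: m(x) = 8 + 6·x + 10·x^2 (mod 13).
For each evaluation point α_i, compute m(α_i) mod 13:
  α_1 = 7: Horner steps 10 → 11 → 7, so m(7) = 7.
  α_2 = 11: Horner steps 10 → 12 → 10, so m(11) = 10.
  α_3 = 6: Horner steps 10 → 1 → 1, so m(6) = 1.
  α_4 = 8: Horner steps 10 → 8 → 7, so m(8) = 7.
  α_5 = 10: Horner steps 10 → 2 → 2, so m(10) = 2.
  α_6 = 9: Horner steps 10 → 5 → 1, so m(9) = 1.
Codeword c = [7, 10, 1, 7, 2, 1] ∈ F_13^6.


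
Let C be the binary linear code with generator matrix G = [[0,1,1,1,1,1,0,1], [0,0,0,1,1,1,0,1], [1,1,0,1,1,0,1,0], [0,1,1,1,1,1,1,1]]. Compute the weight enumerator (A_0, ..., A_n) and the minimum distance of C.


Weight distribution: A_0 = 1, A_1 = 1, A_2 = 1, A_3 = 1, A_4 = 5, A_5 = 5, A_6 = 1, A_7 = 1. Minimum distance d = 1.

Enumerate all 2^4 = 16 messages m ∈ F_2^4.
For each, compute codeword c = mG in F_2^8, then tally its weight.
  m = 0000 → c = 00000000, weight = 0.
  m = 1000 → c = 01111101, weight = 6.
  m = 0100 → c = 00011101, weight = 4.
  m = 1100 → c = 01100000, weight = 2.
  m = 0010 → c = 11011010, weight = 5.
  m = 1010 → c = 10100111, weight = 5.
  m = 0110 → c = 11000111, weight = 5.
  m = 1110 → c = 10111010, weight = 5.
  m = 0001 → c = 01111111, weight = 7.
  m = 1001 → c = 00000010, weight = 1.
  m = 0101 → c = 01100010, weight = 3.
  m = 1101 → c = 00011111, weight = 5.
  m = 0011 → c = 10100101, weight = 4.
  m = 1011 → c = 11011000, weight = 4.
  m = 0111 → c = 10111000, weight = 4.
  m = 1111 → c = 11000101, weight = 4.
Tally weights:
  weight 0: 1 codewords.
  weight 1: 1 codewords.
  weight 2: 1 codewords.
  weight 3: 1 codewords.
  weight 4: 5 codewords.
  weight 5: 5 codewords.
  weight 6: 1 codewords.
  weight 7: 1 codewords.
Minimum distance d = smallest w > 0 with A_w > 0 = 1.
Sanity: Σ A_w = 16 = 2^4 = 16 ✓.


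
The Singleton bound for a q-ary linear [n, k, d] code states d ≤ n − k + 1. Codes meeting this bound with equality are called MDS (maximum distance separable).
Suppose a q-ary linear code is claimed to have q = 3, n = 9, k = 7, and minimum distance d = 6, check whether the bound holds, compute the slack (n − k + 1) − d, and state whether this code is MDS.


Singleton RHS = n − k + 1 = 3, slack = -3, bound violated (no such code; not MDS).

Singleton bound: d ≤ n − k + 1.
Here n = 9, k = 7, so n − k + 1 = 3.
Given d = 6, check d ≤ 3: NO.
Slack = (n − k + 1) − d = -3.
The slack is negative: d = 6 exceeds n − k + 1 = 3 by 3, so the Singleton bound is violated and no linear [9, 7, 6]_3 code can exist. In particular it is not MDS (MDS requires d = n − k + 1 exactly).
Description: the claimed parameters are [9, 7, 6]_3; such a code would be impossible (violates the Singleton bound).


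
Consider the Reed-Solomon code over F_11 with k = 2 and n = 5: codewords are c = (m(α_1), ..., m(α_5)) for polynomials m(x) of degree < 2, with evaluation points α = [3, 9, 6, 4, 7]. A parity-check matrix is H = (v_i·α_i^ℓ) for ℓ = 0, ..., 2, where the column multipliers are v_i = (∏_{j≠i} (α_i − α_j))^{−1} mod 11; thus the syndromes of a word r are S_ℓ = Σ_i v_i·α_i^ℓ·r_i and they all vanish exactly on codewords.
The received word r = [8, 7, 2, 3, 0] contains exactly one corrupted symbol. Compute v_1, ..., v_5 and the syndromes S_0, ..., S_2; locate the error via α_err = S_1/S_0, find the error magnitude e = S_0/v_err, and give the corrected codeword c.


S = (10, 7, 6), error at position 4, error magnitude e = 8, c = [8, 7, 2, 6, 0].

Step 1: column multipliers v_i = (∏_{j≠i}(α_i − α_j))^{−1} mod 11.
  i = 1 (α = 3): (3−9)(3−6)(3−4)(3−7) = (−6)·(−3)·(−1)·(−4) = 72 ≡ 6, so v_1 = 6^{−1} = 2 (mod 11).
  i = 2 (α = 9): (9−3)(9−6)(9−4)(9−7) = 6·3·5·2 = 180 ≡ 4, so v_2 = 4^{−1} = 3 (mod 11).
  i = 3 (α = 6): (6−3)(6−9)(6−4)(6−7) = 3·(−3)·2·(−1) = 18 ≡ 7, so v_3 = 7^{−1} = 8 (mod 11).
  i = 4 (α = 4): (4−3)(4−9)(4−6)(4−7) = 1·(−5)·(−2)·(−3) = −30 ≡ 3, so v_4 = 3^{−1} = 4 (mod 11).
  i = 5 (α = 7): (7−3)(7−9)(7−6)(7−4) = 4·(−2)·1·3 = −24 ≡ 9, so v_5 = 9^{−1} = 5 (mod 11).
  v = [2, 3, 8, 4, 5].
Step 2: syndromes of r = [8, 7, 2, 3, 0] (all sums mod 11).
  S_0 = Σ v_i r_i = 2·8 + 3·7 + 8·2 + 4·3 + 5·0 = 65 ≡ 10.
  S_1 = Σ v_i α_i r_i = 2·3·8 + 3·9·7 + 8·6·2 + 4·4·3 + 5·7·0 = 381 ≡ 7.
  α_i^2 mod 11 = [9, 4, 3, 5, 5].
  S_2 = Σ v_i α_i^2 r_i = 2·9·8 + 3·4·7 + 8·3·2 + 4·5·3 + 5·5·0 = 336 ≡ 6.
  S = (10, 7, 6) ≠ 0, so r is not a codeword (an error is present).
Step 3: locate the error. For a single error e at position i, S_ℓ = v_i·e·α_i^ℓ, so α_err = S_1/S_0.
  S_0^{−1} = 10^{−1} = 10 (mod 11), so α_err = 7·10 = 70 ≡ 4 = α_4. Error position i = 4.
  Consistency check: S_2/S_1 = 6·8 = 48 ≡ 4 = α_err ✓ (single-error assumption holds).
Step 4: error magnitude e = S_0/v_4 = S_0·∏_{j≠4}(α_4 − α_j) = 10·3 = 30 ≡ 8 (mod 11).
Step 5: correct position 4: c_4 = r_4 − e = 3 − 8 ≡ 6 (mod 11). Hence c = [8, 7, 2, 6, 0].
  Check: interpolating c through the α_i gives m(x) = 3 + 9·x (degree < 2) with m(α_i) = c_i for every i, so c is indeed a codeword.


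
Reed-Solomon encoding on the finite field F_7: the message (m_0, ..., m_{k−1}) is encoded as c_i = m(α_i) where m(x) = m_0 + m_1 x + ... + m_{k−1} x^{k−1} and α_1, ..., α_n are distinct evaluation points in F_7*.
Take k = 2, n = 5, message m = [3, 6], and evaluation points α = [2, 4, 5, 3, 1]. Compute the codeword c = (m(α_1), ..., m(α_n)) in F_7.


c = [1, 6, 5, 0, 2]

Message polynomial: m(x) = 3 + 6·x (mod 7).
For each evaluation point α_i, compute m(α_i) mod 7:
  α_1 = 2: Horner steps 6 → 1, so m(2) = 1.
  α_2 = 4: Horner steps 6 → 6, so m(4) = 6.
  α_3 = 5: Horner steps 6 → 5, so m(5) = 5.
  α_4 = 3: Horner steps 6 → 0, so m(3) = 0.
  α_5 = 1: Horner steps 6 → 2, so m(1) = 2.
Codeword c = [1, 6, 5, 0, 2] ∈ F_7^5.


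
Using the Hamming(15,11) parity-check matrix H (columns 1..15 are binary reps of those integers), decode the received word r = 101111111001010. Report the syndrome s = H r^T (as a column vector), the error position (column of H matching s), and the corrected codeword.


s = (0, 0, 0, 1)^T, error position = 1, corrected codeword c = 001111111001010

Compute s = H r^T mod 2 one row at a time:
  s_1 = 1 + 1 + 0 + 0 + 1 + 0 + 1 + 0 = 4 ≡ 0 (mod 2).
  s_2 = 1 + 1 + 1 + 1 + 1 + 0 + 1 + 0 = 6 ≡ 0 (mod 2).
  s_3 = 0 + 1 + 1 + 1 + 0 + 0 + 1 + 0 = 4 ≡ 0 (mod 2).
  s_4 = 1 + 1 + 1 + 1 + 1 + 0 + 0 + 0 = 5 ≡ 1 (mod 2).
s = (0, 0, 0, 1)^T — this equals column 1 of H (binary 0001), so error is at position 1.
Correct: flip bit 1 of r = 101111111001010 to get c = 001111111001010.


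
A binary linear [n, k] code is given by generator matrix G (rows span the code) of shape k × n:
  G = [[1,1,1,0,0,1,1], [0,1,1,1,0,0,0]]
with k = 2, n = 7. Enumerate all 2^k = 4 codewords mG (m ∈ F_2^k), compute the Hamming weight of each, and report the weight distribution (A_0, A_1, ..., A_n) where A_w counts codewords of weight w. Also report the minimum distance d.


Weight distribution: A_0 = 1, A_3 = 1, A_4 = 1, A_5 = 1. Minimum distance d = 3.

Enumerate all 2^2 = 4 messages m ∈ F_2^2.
For each, compute codeword c = mG in F_2^7, then tally its weight.
  m = 00 → c = 0000000, weight = 0.
  m = 10 → c = 1110011, weight = 5.
  m = 01 → c = 0111000, weight = 3.
  m = 11 → c = 1001011, weight = 4.
Tally weights:
  weight 0: 1 codewords.
  weight 3: 1 codewords.
  weight 4: 1 codewords.
  weight 5: 1 codewords.
Minimum distance d = smallest w > 0 with A_w > 0 = 3.
Sanity: Σ A_w = 4 = 2^2 = 4 ✓.


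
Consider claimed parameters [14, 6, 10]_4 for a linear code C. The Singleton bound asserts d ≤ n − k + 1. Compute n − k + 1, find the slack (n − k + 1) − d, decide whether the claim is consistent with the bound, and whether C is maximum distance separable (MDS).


Singleton RHS = n − k + 1 = 9, slack = -1, bound violated (no such code; not MDS).

Singleton bound: d ≤ n − k + 1.
Here n = 14, k = 6, so n − k + 1 = 9.
Given d = 10, check d ≤ 9: NO.
Slack = (n − k + 1) − d = -1.
The slack is negative: d = 10 exceeds n − k + 1 = 9 by 1, so the Singleton bound is violated and no linear [14, 6, 10]_4 code can exist. In particular it is not MDS (MDS requires d = n − k + 1 exactly).
Description: the claimed parameters are [14, 6, 10]_4; such a code would be impossible (violates the Singleton bound).


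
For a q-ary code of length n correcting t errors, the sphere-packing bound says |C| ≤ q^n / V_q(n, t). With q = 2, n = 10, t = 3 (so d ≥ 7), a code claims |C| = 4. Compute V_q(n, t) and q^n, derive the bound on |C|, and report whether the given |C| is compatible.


V_q(n, t) = 176, q^n = 1024, Hamming bound = 5, |C| = 4 ≤ bound (satisfied).

Step 1: Compute V_q(n, t) = Σ_{j=0}^3 C(n, j) (q−1)^j.
  j = 0: C(10,0)·(1)^0 = 1·1 = 1.
  j = 1: C(10,1)·(1)^1 = 10·1 = 10.
  j = 2: C(10,2)·(1)^2 = 45·1 = 45.
  j = 3: C(10,3)·(1)^3 = 120·1 = 120.
  V_q(n, t) = 1 + 10 + 45 + 120 = 176.
Step 2: q^n = 2^10 = 1024.
Step 3: Hamming bound ⌊q^n / V_q(n,t)⌋ = ⌊1024/176⌋ = 5.
Step 4: Compare |C| = 4 to 5: satisfied.
The claimed |C| lies below the Hamming bound.


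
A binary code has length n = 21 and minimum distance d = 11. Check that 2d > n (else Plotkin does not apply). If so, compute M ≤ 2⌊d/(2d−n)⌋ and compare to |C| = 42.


Plotkin bound M ≤ 22; given |C| = 42 > bound (violated).

Check applicability: 2d = 22, n = 21.
2d − n = 1 > 0, so Plotkin applies.
Compute d/(2d−n) = 11/1 ≈ 11.0000.
⌊d/(2d−n)⌋ = 11.
Plotkin bound: M ≤ 2·11 = 22.
Given |C| = 42, check: VIOLATED.
This |C| is above the Plotkin bound, so no binary code with n = 21, d = 11 and 42 codewords exists.


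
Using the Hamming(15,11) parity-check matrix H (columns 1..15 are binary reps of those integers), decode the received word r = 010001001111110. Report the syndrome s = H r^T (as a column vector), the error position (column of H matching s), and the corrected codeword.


s = (0, 0, 1, 1)^T, error position = 3, corrected codeword c = 011001001111110

Compute s = H r^T mod 2 one row at a time:
  s_1 = 0 + 1 + 1 + 1 + 1 + 1 + 1 + 0 = 6 ≡ 0 (mod 2).
  s_2 = 0 + 0 + 1 + 0 + 1 + 1 + 1 + 0 = 4 ≡ 0 (mod 2).
  s_3 = 1 + 0 + 1 + 0 + 1 + 1 + 1 + 0 = 5 ≡ 1 (mod 2).
  s_4 = 0 + 0 + 0 + 0 + 1 + 1 + 1 + 0 = 3 ≡ 1 (mod 2).
s = (0, 0, 1, 1)^T — this equals column 3 of H (binary 0011), so error is at position 3.
Correct: flip bit 3 of r = 010001001111110 to get c = 011001001111110.


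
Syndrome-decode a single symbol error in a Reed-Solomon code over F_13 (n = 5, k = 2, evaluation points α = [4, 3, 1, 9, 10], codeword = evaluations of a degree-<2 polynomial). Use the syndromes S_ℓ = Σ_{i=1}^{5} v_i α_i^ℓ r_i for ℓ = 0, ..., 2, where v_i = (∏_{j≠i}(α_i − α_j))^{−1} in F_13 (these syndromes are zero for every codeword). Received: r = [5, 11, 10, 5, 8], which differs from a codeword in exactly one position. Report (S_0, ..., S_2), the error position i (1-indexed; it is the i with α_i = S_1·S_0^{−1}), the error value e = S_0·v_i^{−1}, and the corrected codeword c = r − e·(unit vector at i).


S = (8, 7, 11), error at position 4, error magnitude e = 4, c = [5, 11, 10, 1, 8].

Step 1: column multipliers v_i = (∏_{j≠i}(α_i − α_j))^{−1} mod 13.
  i = 1 (α = 4): (4−3)(4−1)(4−9)(4−10) = 1·3·(−5)·(−6) = 90 ≡ 12, so v_1 = 12^{−1} = 12 (mod 13).
  i = 2 (α = 3): (3−4)(3−1)(3−9)(3−10) = (−1)·2·(−6)·(−7) = −84 ≡ 7, so v_2 = 7^{−1} = 2 (mod 13).
  i = 3 (α = 1): (1−4)(1−3)(1−9)(1−10) = (−3)·(−2)·(−8)·(−9) = 432 ≡ 3, so v_3 = 3^{−1} = 9 (mod 13).
  i = 4 (α = 9): (9−4)(9−3)(9−1)(9−10) = 5·6·8·(−1) = −240 ≡ 7, so v_4 = 7^{−1} = 2 (mod 13).
  i = 5 (α = 10): (10−4)(10−3)(10−1)(10−9) = 6·7·9·1 = 378 ≡ 1, so v_5 = 1^{−1} = 1 (mod 13).
  v = [12, 2, 9, 2, 1].
Step 2: syndromes of r = [5, 11, 10, 5, 8] (all sums mod 13).
  S_0 = Σ v_i r_i = 12·5 + 2·11 + 9·10 + 2·5 + 1·8 = 190 ≡ 8.
  S_1 = Σ v_i α_i r_i = 12·4·5 + 2·3·11 + 9·1·10 + 2·9·5 + 1·10·8 = 566 ≡ 7.
  α_i^2 mod 13 = [3, 9, 1, 3, 9].
  S_2 = Σ v_i α_i^2 r_i = 12·3·5 + 2·9·11 + 9·1·10 + 2·3·5 + 1·9·8 = 570 ≡ 11.
  S = (8, 7, 11) ≠ 0, so r is not a codeword (an error is present).
Step 3: locate the error. For a single error e at position i, S_ℓ = v_i·e·α_i^ℓ, so α_err = S_1/S_0.
  S_0^{−1} = 8^{−1} = 5 (mod 13), so α_err = 7·5 = 35 ≡ 9 = α_4. Error position i = 4.
  Consistency check: S_2/S_1 = 11·2 = 22 ≡ 9 = α_err ✓ (single-error assumption holds).
Step 4: error magnitude e = S_0/v_4 = S_0·∏_{j≠4}(α_4 − α_j) = 8·7 = 56 ≡ 4 (mod 13).
Step 5: correct position 4: c_4 = r_4 − e = 5 − 4 ≡ 1 (mod 13). Hence c = [5, 11, 10, 1, 8].
  Check: interpolating c through the α_i gives m(x) = 3 + 7·x (degree < 2) with m(α_i) = c_i for every i, so c is indeed a codeword.


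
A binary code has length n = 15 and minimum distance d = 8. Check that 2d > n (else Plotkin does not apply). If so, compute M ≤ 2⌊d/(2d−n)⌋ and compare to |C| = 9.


Plotkin bound M ≤ 16; given |C| = 9 ≤ bound (satisfied).

Check applicability: 2d = 16, n = 15.
2d − n = 1 > 0, so Plotkin applies.
Compute d/(2d−n) = 8/1 ≈ 8.0000.
⌊d/(2d−n)⌋ = 8.
Plotkin bound: M ≤ 2·8 = 16.
Given |C| = 9, check: satisfied.
This |C| is below the Plotkin bound.


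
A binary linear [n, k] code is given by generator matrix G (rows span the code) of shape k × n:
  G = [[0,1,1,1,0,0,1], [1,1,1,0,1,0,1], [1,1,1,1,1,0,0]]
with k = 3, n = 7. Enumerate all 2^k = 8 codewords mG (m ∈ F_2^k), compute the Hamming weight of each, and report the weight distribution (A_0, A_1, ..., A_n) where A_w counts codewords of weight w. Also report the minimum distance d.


Weight distribution: A_0 = 1, A_2 = 2, A_3 = 2, A_4 = 1, A_5 = 2. Minimum distance d = 2.

Enumerate all 2^3 = 8 messages m ∈ F_2^3.
For each, compute codeword c = mG in F_2^7, then tally its weight.
  m = 000 → c = 0000000, weight = 0.
  m = 100 → c = 0111001, weight = 4.
  m = 010 → c = 1110101, weight = 5.
  m = 110 → c = 1001100, weight = 3.
  m = 001 → c = 1111100, weight = 5.
  m = 101 → c = 1000101, weight = 3.
  m = 011 → c = 0001001, weight = 2.
  m = 111 → c = 0110000, weight = 2.
Tally weights:
  weight 0: 1 codewords.
  weight 2: 2 codewords.
  weight 3: 2 codewords.
  weight 4: 1 codewords.
  weight 5: 2 codewords.
Minimum distance d = smallest w > 0 with A_w > 0 = 2.
Sanity: Σ A_w = 8 = 2^3 = 8 ✓.


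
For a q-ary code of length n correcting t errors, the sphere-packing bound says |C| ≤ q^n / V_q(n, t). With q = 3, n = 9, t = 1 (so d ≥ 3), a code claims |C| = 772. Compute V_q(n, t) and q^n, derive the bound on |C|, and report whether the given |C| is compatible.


V_q(n, t) = 19, q^n = 19683, Hamming bound = 1035, |C| = 772 ≤ bound (satisfied).

Step 1: Compute V_q(n, t) = Σ_{j=0}^1 C(n, j) (q−1)^j.
  j = 0: C(9,0)·(2)^0 = 1·1 = 1.
  j = 1: C(9,1)·(2)^1 = 9·2 = 18.
  V_q(n, t) = 1 + 18 = 19.
Step 2: q^n = 3^9 = 19683.
Step 3: Hamming bound ⌊q^n / V_q(n,t)⌋ = ⌊19683/19⌋ = 1035.
Step 4: Compare |C| = 772 to 1035: satisfied.
The claimed |C| lies below the Hamming bound.


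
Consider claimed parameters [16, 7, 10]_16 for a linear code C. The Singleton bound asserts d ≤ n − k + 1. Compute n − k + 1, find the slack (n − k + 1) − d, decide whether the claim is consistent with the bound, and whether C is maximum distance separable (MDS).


Singleton RHS = n − k + 1 = 10, slack = 0, bound satisfied, MDS.

Singleton bound: d ≤ n − k + 1.
Here n = 16, k = 7, so n − k + 1 = 10.
Given d = 10, check d ≤ 10: YES.
Slack = (n − k + 1) − d = 0.
The code is MDS (slack = 0).
Description: the claimed parameters are [16, 7, 10]_16; such a code would be MDS (meets Singleton bound).


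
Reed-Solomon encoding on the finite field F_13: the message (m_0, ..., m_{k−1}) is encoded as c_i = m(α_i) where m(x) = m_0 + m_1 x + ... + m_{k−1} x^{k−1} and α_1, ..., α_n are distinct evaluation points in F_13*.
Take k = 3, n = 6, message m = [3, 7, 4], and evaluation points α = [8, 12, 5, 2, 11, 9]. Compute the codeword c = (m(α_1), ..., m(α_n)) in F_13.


c = [3, 0, 8, 7, 5, 0]

Message polynomial: m(x) = 3 + 7·x + 4·x^2 (mod 13).
For each evaluation point α_i, compute m(α_i) mod 13:
  α_1 = 8: Horner steps 4 → 0 → 3, so m(8) = 3.
  α_2 = 12: Horner steps 4 → 3 → 0, so m(12) = 0.
  α_3 = 5: Horner steps 4 → 1 → 8, so m(5) = 8.
  α_4 = 2: Horner steps 4 → 2 → 7, so m(2) = 7.
  α_5 = 11: Horner steps 4 → 12 → 5, so m(11) = 5.
  α_6 = 9: Horner steps 4 → 4 → 0, so m(9) = 0.
Codeword c = [3, 0, 8, 7, 5, 0] ∈ F_13^6.


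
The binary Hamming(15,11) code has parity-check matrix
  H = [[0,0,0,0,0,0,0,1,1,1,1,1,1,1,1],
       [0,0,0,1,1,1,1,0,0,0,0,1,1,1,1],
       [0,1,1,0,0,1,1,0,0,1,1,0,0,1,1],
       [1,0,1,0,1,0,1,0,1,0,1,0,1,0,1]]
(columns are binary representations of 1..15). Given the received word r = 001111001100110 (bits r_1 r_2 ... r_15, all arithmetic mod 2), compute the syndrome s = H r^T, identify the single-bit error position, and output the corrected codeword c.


s = (0, 1, 0, 0)^T, error position = 4, corrected codeword c = 001011001100110

Compute s = H r^T mod 2 one row at a time:
  s_1 = 0 + 1 + 1 + 0 + 0 + 1 + 1 + 0 = 4 ≡ 0 (mod 2).
  s_2 = 1 + 1 + 1 + 0 + 0 + 1 + 1 + 0 = 5 ≡ 1 (mod 2).
  s_3 = 0 + 1 + 1 + 0 + 1 + 0 + 1 + 0 = 4 ≡ 0 (mod 2).
  s_4 = 0 + 1 + 1 + 0 + 1 + 0 + 1 + 0 = 4 ≡ 0 (mod 2).
s = (0, 1, 0, 0)^T — this equals column 4 of H (binary 0100), so error is at position 4.
Correct: flip bit 4 of r = 001111001100110 to get c = 001011001100110.


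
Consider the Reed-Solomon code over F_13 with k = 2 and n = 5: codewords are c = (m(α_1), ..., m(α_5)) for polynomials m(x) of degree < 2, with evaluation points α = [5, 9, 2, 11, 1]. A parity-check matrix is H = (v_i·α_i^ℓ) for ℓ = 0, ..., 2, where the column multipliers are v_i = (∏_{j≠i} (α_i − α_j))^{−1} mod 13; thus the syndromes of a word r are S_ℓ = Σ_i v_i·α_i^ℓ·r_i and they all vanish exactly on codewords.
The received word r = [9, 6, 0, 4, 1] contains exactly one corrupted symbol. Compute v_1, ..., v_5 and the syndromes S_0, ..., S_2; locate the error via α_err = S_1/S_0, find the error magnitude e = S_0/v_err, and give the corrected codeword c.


S = (6, 4, 7), error at position 1, error magnitude e = 12, c = [10, 6, 0, 4, 1].

Step 1: column multipliers v_i = (∏_{j≠i}(α_i − α_j))^{−1} mod 13.
  i = 1 (α = 5): (5−9)(5−2)(5−11)(5−1) = (−4)·3·(−6)·4 = 288 ≡ 2, so v_1 = 2^{−1} = 7 (mod 13).
  i = 2 (α = 9): (9−5)(9−2)(9−11)(9−1) = 4·7·(−2)·8 = −448 ≡ 7, so v_2 = 7^{−1} = 2 (mod 13).
  i = 3 (α = 2): (2−5)(2−9)(2−11)(2−1) = (−3)·(−7)·(−9)·1 = −189 ≡ 6, so v_3 = 6^{−1} = 11 (mod 13).
  i = 4 (α = 11): (11−5)(11−9)(11−2)(11−1) = 6·2·9·10 = 1080 ≡ 1, so v_4 = 1^{−1} = 1 (mod 13).
  i = 5 (α = 1): (1−5)(1−9)(1−2)(1−11) = (−4)·(−8)·(−1)·(−10) = 320 ≡ 8, so v_5 = 8^{−1} = 5 (mod 13).
  v = [7, 2, 11, 1, 5].
Step 2: syndromes of r = [9, 6, 0, 4, 1] (all sums mod 13).
  S_0 = Σ v_i r_i = 7·9 + 2·6 + 11·0 + 1·4 + 5·1 = 84 ≡ 6.
  S_1 = Σ v_i α_i r_i = 7·5·9 + 2·9·6 + 11·2·0 + 1·11·4 + 5·1·1 = 472 ≡ 4.
  α_i^2 mod 13 = [12, 3, 4, 4, 1].
  S_2 = Σ v_i α_i^2 r_i = 7·12·9 + 2·3·6 + 11·4·0 + 1·4·4 + 5·1·1 = 813 ≡ 7.
  S = (6, 4, 7) ≠ 0, so r is not a codeword (an error is present).
Step 3: locate the error. For a single error e at position i, S_ℓ = v_i·e·α_i^ℓ, so α_err = S_1/S_0.
  S_0^{−1} = 6^{−1} = 11 (mod 13), so α_err = 4·11 = 44 ≡ 5 = α_1. Error position i = 1.
  Consistency check: S_2/S_1 = 7·10 = 70 ≡ 5 = α_err ✓ (single-error assumption holds).
Step 4: error magnitude e = S_0/v_1 = S_0·∏_{j≠1}(α_1 − α_j) = 6·2 = 12 ≡ 12 (mod 13).
Step 5: correct position 1: c_1 = r_1 − e = 9 − 12 ≡ 10 (mod 13). Hence c = [10, 6, 0, 4, 1].
  Check: interpolating c through the α_i gives m(x) = 2 + 12·x (degree < 2) with m(α_i) = c_i for every i, so c is indeed a codeword.


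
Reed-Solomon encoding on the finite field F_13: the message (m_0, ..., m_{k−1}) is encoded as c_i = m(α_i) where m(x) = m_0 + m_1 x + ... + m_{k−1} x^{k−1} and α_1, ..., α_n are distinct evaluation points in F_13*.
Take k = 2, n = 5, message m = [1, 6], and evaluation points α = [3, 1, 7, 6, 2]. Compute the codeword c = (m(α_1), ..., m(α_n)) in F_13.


c = [6, 7, 4, 11, 0]

Message polynomial: m(x) = 1 + 6·x (mod 13).
For each evaluation point α_i, compute m(α_i) mod 13:
  α_1 = 3: Horner steps 6 → 6, so m(3) = 6.
  α_2 = 1: Horner steps 6 → 7, so m(1) = 7.
  α_3 = 7: Horner steps 6 → 4, so m(7) = 4.
  α_4 = 6: Horner steps 6 → 11, so m(6) = 11.
  α_5 = 2: Horner steps 6 → 0, so m(2) = 0.
Codeword c = [6, 7, 4, 11, 0] ∈ F_13^5.


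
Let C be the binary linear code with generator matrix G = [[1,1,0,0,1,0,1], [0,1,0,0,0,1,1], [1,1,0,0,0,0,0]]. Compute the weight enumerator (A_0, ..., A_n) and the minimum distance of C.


Weight distribution: A_0 = 1, A_2 = 2, A_3 = 4, A_4 = 1. Minimum distance d = 2.

Enumerate all 2^3 = 8 messages m ∈ F_2^3.
For each, compute codeword c = mG in F_2^7, then tally its weight.
  m = 000 → c = 0000000, weight = 0.
  m = 100 → c = 1100101, weight = 4.
  m = 010 → c = 0100011, weight = 3.
  m = 110 → c = 1000110, weight = 3.
  m = 001 → c = 1100000, weight = 2.
  m = 101 → c = 0000101, weight = 2.
  m = 011 → c = 1000011, weight = 3.
  m = 111 → c = 0100110, weight = 3.
Tally weights:
  weight 0: 1 codewords.
  weight 2: 2 codewords.
  weight 3: 4 codewords.
  weight 4: 1 codewords.
Minimum distance d = smallest w > 0 with A_w > 0 = 2.
Sanity: Σ A_w = 8 = 2^3 = 8 ✓.


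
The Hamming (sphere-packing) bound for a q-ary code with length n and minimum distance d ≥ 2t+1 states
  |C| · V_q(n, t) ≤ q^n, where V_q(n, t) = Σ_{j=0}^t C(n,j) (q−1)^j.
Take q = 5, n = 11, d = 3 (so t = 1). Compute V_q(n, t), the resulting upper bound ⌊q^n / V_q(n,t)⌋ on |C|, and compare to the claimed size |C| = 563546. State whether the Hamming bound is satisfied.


V_q(n, t) = 45, q^n = 48828125, Hamming bound = 1085069, |C| = 563546 ≤ bound (satisfied).

Step 1: Compute V_q(n, t) = Σ_{j=0}^1 C(n, j) (q−1)^j.
  j = 0: C(11,0)·(4)^0 = 1·1 = 1.
  j = 1: C(11,1)·(4)^1 = 11·4 = 44.
  V_q(n, t) = 1 + 44 = 45.
Step 2: q^n = 5^11 = 48828125.
Step 3: Hamming bound ⌊q^n / V_q(n,t)⌋ = ⌊48828125/45⌋ = 1085069.
Step 4: Compare |C| = 563546 to 1085069: satisfied.
The claimed |C| lies below the Hamming bound.


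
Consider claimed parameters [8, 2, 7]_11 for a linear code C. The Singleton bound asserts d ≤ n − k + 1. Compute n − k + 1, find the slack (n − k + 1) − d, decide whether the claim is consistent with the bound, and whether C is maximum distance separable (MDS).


Singleton RHS = n − k + 1 = 7, slack = 0, bound satisfied, MDS.

Singleton bound: d ≤ n − k + 1.
Here n = 8, k = 2, so n − k + 1 = 7.
Given d = 7, check d ≤ 7: YES.
Slack = (n − k + 1) − d = 0.
The code is MDS (slack = 0).
Description: the claimed parameters are [8, 2, 7]_11; such a code would be MDS (meets Singleton bound).


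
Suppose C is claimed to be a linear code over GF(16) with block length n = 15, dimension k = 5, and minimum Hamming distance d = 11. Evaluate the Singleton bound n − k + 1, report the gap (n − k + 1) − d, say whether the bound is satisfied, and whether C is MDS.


Singleton RHS = n − k + 1 = 11, slack = 0, bound satisfied, MDS.

Singleton bound: d ≤ n − k + 1.
Here n = 15, k = 5, so n − k + 1 = 11.
Given d = 11, check d ≤ 11: YES.
Slack = (n − k + 1) − d = 0.
The code is MDS (slack = 0).
Description: the claimed parameters are [15, 5, 11]_16; such a code would be MDS (meets Singleton bound).


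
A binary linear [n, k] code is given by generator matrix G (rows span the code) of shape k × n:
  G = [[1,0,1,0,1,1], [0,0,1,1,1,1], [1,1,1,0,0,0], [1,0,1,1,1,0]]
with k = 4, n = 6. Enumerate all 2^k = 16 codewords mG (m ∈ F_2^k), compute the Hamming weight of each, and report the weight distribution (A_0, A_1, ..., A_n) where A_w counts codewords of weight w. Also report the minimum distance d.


Weight distribution: A_0 = 1, A_2 = 4, A_3 = 6, A_4 = 3, A_5 = 2. Minimum distance d = 2.

Enumerate all 2^4 = 16 messages m ∈ F_2^4.
For each, compute codeword c = mG in F_2^6, then tally its weight.
  m = 0000 → c = 000000, weight = 0.
  m = 1000 → c = 101011, weight = 4.
  m = 0100 → c = 001111, weight = 4.
  m = 1100 → c = 100100, weight = 2.
  m = 0010 → c = 111000, weight = 3.
  m = 1010 → c = 010011, weight = 3.
  m = 0110 → c = 110111, weight = 5.
  m = 1110 → c = 011100, weight = 3.
  m = 0001 → c = 101110, weight = 4.
  m = 1001 → c = 000101, weight = 2.
  m = 0101 → c = 100001, weight = 2.
  m = 1101 → c = 001010, weight = 2.
  m = 0011 → c = 010110, weight = 3.
  m = 1011 → c = 111101, weight = 5.
  m = 0111 → c = 011001, weight = 3.
  m = 1111 → c = 110010, weight = 3.
Tally weights:
  weight 0: 1 codewords.
  weight 2: 4 codewords.
  weight 3: 6 codewords.
  weight 4: 3 codewords.
  weight 5: 2 codewords.
Minimum distance d = smallest w > 0 with A_w > 0 = 2.
Sanity: Σ A_w = 16 = 2^4 = 16 ✓.


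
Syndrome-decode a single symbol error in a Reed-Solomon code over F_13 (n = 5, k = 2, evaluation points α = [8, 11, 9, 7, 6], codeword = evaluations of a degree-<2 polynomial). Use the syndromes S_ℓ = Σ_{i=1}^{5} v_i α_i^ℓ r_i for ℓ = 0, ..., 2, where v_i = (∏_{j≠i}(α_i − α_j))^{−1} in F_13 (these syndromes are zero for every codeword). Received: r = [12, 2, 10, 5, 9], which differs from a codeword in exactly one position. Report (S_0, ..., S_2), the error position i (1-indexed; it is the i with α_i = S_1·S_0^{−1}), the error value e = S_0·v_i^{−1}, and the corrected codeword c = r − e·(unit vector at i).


S = (4, 6, 9), error at position 1, error magnitude e = 11, c = [1, 2, 10, 5, 9].

Step 1: column multipliers v_i = (∏_{j≠i}(α_i − α_j))^{−1} mod 13.
  i = 1 (α = 8): (8−11)(8−9)(8−7)(8−6) = (−3)·(−1)·1·2 = 6 ≡ 6, so v_1 = 6^{−1} = 11 (mod 13).
  i = 2 (α = 11): (11−8)(11−9)(11−7)(11−6) = 3·2·4·5 = 120 ≡ 3, so v_2 = 3^{−1} = 9 (mod 13).
  i = 3 (α = 9): (9−8)(9−11)(9−7)(9−6) = 1·(−2)·2·3 = −12 ≡ 1, so v_3 = 1^{−1} = 1 (mod 13).
  i = 4 (α = 7): (7−8)(7−11)(7−9)(7−6) = (−1)·(−4)·(−2)·1 = −8 ≡ 5, so v_4 = 5^{−1} = 8 (mod 13).
  i = 5 (α = 6): (6−8)(6−11)(6−9)(6−7) = (−2)·(−5)·(−3)·(−1) = 30 ≡ 4, so v_5 = 4^{−1} = 10 (mod 13).
  v = [11, 9, 1, 8, 10].
Step 2: syndromes of r = [12, 2, 10, 5, 9] (all sums mod 13).
  S_0 = Σ v_i r_i = 11·12 + 9·2 + 1·10 + 8·5 + 10·9 = 290 ≡ 4.
  S_1 = Σ v_i α_i r_i = 11·8·12 + 9·11·2 + 1·9·10 + 8·7·5 + 10·6·9 = 2164 ≡ 6.
  α_i^2 mod 13 = [12, 4, 3, 10, 10].
  S_2 = Σ v_i α_i^2 r_i = 11·12·12 + 9·4·2 + 1·3·10 + 8·10·5 + 10·10·9 = 2986 ≡ 9.
  S = (4, 6, 9) ≠ 0, so r is not a codeword (an error is present).
Step 3: locate the error. For a single error e at position i, S_ℓ = v_i·e·α_i^ℓ, so α_err = S_1/S_0.
  S_0^{−1} = 4^{−1} = 10 (mod 13), so α_err = 6·10 = 60 ≡ 8 = α_1. Error position i = 1.
  Consistency check: S_2/S_1 = 9·11 = 99 ≡ 8 = α_err ✓ (single-error assumption holds).
Step 4: error magnitude e = S_0/v_1 = S_0·∏_{j≠1}(α_1 − α_j) = 4·6 = 24 ≡ 11 (mod 13).
Step 5: correct position 1: c_1 = r_1 − e = 12 − 11 ≡ 1 (mod 13). Hence c = [1, 2, 10, 5, 9].
  Check: interpolating c through the α_i gives m(x) = 7 + 9·x (degree < 2) with m(α_i) = c_i for every i, so c is indeed a codeword.


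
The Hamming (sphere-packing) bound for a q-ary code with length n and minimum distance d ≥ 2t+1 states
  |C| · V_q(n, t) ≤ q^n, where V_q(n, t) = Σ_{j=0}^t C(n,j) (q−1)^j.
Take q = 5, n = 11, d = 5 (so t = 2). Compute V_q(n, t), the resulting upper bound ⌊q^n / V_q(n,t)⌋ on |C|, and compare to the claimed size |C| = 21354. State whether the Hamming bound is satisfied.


V_q(n, t) = 925, q^n = 48828125, Hamming bound = 52787, |C| = 21354 ≤ bound (satisfied).

Step 1: Compute V_q(n, t) = Σ_{j=0}^2 C(n, j) (q−1)^j.
  j = 0: C(11,0)·(4)^0 = 1·1 = 1.
  j = 1: C(11,1)·(4)^1 = 11·4 = 44.
  j = 2: C(11,2)·(4)^2 = 55·16 = 880.
  V_q(n, t) = 1 + 44 + 880 = 925.
Step 2: q^n = 5^11 = 48828125.
Step 3: Hamming bound ⌊q^n / V_q(n,t)⌋ = ⌊48828125/925⌋ = 52787.
Step 4: Compare |C| = 21354 to 52787: satisfied.
The claimed |C| lies below the Hamming bound.


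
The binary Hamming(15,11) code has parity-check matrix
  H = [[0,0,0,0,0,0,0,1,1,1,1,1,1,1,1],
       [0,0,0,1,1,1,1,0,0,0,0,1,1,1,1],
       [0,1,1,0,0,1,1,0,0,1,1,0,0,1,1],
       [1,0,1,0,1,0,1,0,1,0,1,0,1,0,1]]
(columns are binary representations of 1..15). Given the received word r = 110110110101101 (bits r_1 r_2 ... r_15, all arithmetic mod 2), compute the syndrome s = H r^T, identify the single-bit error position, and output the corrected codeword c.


s = (1, 0, 0, 1)^T, error position = 9, corrected codeword c = 110110111101101

Compute s = H r^T mod 2 one row at a time:
  s_1 = 1 + 0 + 1 + 0 + 1 + 1 + 0 + 1 = 5 ≡ 1 (mod 2).
  s_2 = 1 + 1 + 0 + 1 + 1 + 1 + 0 + 1 = 6 ≡ 0 (mod 2).
  s_3 = 1 + 0 + 0 + 1 + 1 + 0 + 0 + 1 = 4 ≡ 0 (mod 2).
  s_4 = 1 + 0 + 1 + 1 + 0 + 0 + 1 + 1 = 5 ≡ 1 (mod 2).
s = (1, 0, 0, 1)^T — this equals column 9 of H (binary 1001), so error is at position 9.
Correct: flip bit 9 of r = 110110110101101 to get c = 110110111101101.


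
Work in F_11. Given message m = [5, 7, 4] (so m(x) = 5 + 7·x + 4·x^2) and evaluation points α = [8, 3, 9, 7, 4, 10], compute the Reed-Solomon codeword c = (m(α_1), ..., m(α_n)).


c = [9, 7, 7, 8, 9, 2]

Message polynomial: m(x) = 5 + 7·x + 4·x^2 (mod 11).
For each evaluation point α_i, compute m(α_i) mod 11:
  α_1 = 8: Horner steps 4 → 6 → 9, so m(8) = 9.
  α_2 = 3: Horner steps 4 → 8 → 7, so m(3) = 7.
  α_3 = 9: Horner steps 4 → 10 → 7, so m(9) = 7.
  α_4 = 7: Horner steps 4 → 2 → 8, so m(7) = 8.
  α_5 = 4: Horner steps 4 → 1 → 9, so m(4) = 9.
  α_6 = 10: Horner steps 4 → 3 → 2, so m(10) = 2.
Codeword c = [9, 7, 7, 8, 9, 2] ∈ F_11^6.


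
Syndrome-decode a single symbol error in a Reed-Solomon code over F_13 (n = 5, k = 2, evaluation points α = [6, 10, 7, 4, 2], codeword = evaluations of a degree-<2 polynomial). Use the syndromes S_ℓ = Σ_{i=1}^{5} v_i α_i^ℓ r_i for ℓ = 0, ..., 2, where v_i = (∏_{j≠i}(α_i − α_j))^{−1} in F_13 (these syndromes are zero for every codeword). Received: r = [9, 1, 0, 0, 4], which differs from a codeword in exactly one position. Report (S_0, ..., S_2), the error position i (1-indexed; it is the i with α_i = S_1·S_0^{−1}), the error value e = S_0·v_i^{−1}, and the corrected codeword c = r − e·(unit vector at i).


S = (12, 6, 3), error at position 3, error magnitude e = 6, c = [9, 1, 7, 0, 4].

Step 1: column multipliers v_i = (∏_{j≠i}(α_i − α_j))^{−1} mod 13.
  i = 1 (α = 6): (6−10)(6−7)(6−4)(6−2) = (−4)·(−1)·2·4 = 32 ≡ 6, so v_1 = 6^{−1} = 11 (mod 13).
  i = 2 (α = 10): (10−6)(10−7)(10−4)(10−2) = 4·3·6·8 = 576 ≡ 4, so v_2 = 4^{−1} = 10 (mod 13).
  i = 3 (α = 7): (7−6)(7−10)(7−4)(7−2) = 1·(−3)·3·5 = −45 ≡ 7, so v_3 = 7^{−1} = 2 (mod 13).
  i = 4 (α = 4): (4−6)(4−10)(4−7)(4−2) = (−2)·(−6)·(−3)·2 = −72 ≡ 6, so v_4 = 6^{−1} = 11 (mod 13).
  i = 5 (α = 2): (2−6)(2−10)(2−7)(2−4) = (−4)·(−8)·(−5)·(−2) = 320 ≡ 8, so v_5 = 8^{−1} = 5 (mod 13).
  v = [11, 10, 2, 11, 5].
Step 2: syndromes of r = [9, 1, 0, 0, 4] (all sums mod 13).
  S_0 = Σ v_i r_i = 11·9 + 10·1 + 2·0 + 11·0 + 5·4 = 129 ≡ 12.
  S_1 = Σ v_i α_i r_i = 11·6·9 + 10·10·1 + 2·7·0 + 11·4·0 + 5·2·4 = 734 ≡ 6.
  α_i^2 mod 13 = [10, 9, 10, 3, 4].
  S_2 = Σ v_i α_i^2 r_i = 11·10·9 + 10·9·1 + 2·10·0 + 11·3·0 + 5·4·4 = 1160 ≡ 3.
  S = (12, 6, 3) ≠ 0, so r is not a codeword (an error is present).
Step 3: locate the error. For a single error e at position i, S_ℓ = v_i·e·α_i^ℓ, so α_err = S_1/S_0.
  S_0^{−1} = 12^{−1} = 12 (mod 13), so α_err = 6·12 = 72 ≡ 7 = α_3. Error position i = 3.
  Consistency check: S_2/S_1 = 3·11 = 33 ≡ 7 = α_err ✓ (single-error assumption holds).
Step 4: error magnitude e = S_0/v_3 = S_0·∏_{j≠3}(α_3 − α_j) = 12·7 = 84 ≡ 6 (mod 13).
Step 5: correct position 3: c_3 = r_3 − e = 0 − 6 ≡ 7 (mod 13). Hence c = [9, 1, 7, 0, 4].
  Check: interpolating c through the α_i gives m(x) = 8 + 11·x (degree < 2) with m(α_i) = c_i for every i, so c is indeed a codeword.
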